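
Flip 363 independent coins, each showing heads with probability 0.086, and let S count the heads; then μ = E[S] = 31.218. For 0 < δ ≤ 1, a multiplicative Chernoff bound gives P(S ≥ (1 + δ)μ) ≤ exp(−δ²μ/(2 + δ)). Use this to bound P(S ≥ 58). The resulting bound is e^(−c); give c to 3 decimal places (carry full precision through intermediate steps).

8.040

Write 58 = (1 + δ)μ, so δ = 58/31.218 − 1 = 0.8579025…
Then the exponent is δ²μ/(2 + δ) = (58 − μ)² / (μ·(2 + δ)) = 8.039583.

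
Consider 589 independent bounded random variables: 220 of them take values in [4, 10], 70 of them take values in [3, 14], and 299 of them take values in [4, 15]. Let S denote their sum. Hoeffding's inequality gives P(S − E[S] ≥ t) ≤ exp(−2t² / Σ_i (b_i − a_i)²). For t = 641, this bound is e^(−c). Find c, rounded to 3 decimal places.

15.632

Σ(b_i − a_i)² = 220·6² + 70·11² + 299·11² = 52569.
c = 2t² / 52569 = 2·641² / 52569 = 15.6321.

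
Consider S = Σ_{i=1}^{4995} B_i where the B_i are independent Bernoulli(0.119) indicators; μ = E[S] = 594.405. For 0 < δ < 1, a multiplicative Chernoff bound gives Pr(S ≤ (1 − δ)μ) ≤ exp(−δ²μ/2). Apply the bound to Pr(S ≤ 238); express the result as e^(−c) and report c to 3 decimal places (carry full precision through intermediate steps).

Write 238 = (1 − δ)μ, so δ = 1 − 238/594.405 = 0.5995996…
Then the exponent is δ²μ/2 = (μ − 238)²/(2μ) = 106.850148.

106.850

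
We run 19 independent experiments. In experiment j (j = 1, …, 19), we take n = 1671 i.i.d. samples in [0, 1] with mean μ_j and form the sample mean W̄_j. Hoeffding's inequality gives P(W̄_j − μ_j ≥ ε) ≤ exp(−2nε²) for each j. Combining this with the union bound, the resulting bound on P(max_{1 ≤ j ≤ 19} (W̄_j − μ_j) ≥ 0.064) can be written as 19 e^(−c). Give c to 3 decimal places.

Union bound over the 19 events: P(max_{1 ≤ j ≤ 19} (W̄_j − μ_j) ≥ 0.064) ≤ 19·exp(−2nε²) = 19 exp(−2·1671·0.064²).
So c = 2·1671·0.064² = 13.6888.

13.689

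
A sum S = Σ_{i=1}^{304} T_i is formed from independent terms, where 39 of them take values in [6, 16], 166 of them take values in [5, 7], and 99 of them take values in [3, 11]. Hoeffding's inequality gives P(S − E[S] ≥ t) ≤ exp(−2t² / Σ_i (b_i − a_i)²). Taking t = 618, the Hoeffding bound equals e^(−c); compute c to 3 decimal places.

Σ(b_i − a_i)² = 39·10² + 166·2² + 99·8² = 10900.
c = 2t² / 10900 = 2·618² / 10900 = 70.0778.

70.078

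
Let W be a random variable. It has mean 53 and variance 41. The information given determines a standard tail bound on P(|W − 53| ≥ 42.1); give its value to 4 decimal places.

0.0231

Mean and variance are known, so Chebyshev's inequality applies.
Chebyshev: P(|W − μ| ≥ t) ≤ Var(W)/t².
Bound = 41 / 1772.41 = 0.0231.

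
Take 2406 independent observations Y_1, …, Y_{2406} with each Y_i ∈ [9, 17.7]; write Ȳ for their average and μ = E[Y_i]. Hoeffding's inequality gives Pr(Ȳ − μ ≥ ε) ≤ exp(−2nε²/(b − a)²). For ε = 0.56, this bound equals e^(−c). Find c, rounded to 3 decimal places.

c = 2nε²/(b − a)² = 2·2406·0.56² / 8.7² = 19.9372.

19.937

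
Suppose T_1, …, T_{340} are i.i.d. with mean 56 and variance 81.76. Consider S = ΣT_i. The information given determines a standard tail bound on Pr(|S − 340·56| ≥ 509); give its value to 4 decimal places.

0.1073

With mean and variance of each term known, Chebyshev's inequality bounds the deviation of the sum (or sample mean).
Var(S) = n·Var(T_i) = 340·81.76 = 27798.4.
Chebyshev: Pr(|S − 340·56| ≥ 509) ≤ Var(S)/509² = 27798.4/259081 = 0.1073.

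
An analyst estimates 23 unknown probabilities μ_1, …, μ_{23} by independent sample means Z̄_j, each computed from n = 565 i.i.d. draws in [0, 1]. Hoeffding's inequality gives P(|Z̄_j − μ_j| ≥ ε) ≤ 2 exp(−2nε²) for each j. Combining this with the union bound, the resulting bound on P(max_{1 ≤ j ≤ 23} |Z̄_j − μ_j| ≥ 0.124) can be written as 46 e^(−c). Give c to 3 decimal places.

17.375

Union bound over the 23 events: P(max_{1 ≤ j ≤ 23} |Z̄_j − μ_j| ≥ 0.124) ≤ 23·2·exp(−2nε²) = 46 exp(−2·565·0.124²).
So c = 2·565·0.124² = 17.3749.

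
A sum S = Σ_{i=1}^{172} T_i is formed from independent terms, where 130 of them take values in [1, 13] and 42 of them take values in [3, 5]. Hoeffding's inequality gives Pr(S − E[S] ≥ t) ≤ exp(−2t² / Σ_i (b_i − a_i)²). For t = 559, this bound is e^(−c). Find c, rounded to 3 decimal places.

33.088

Σ(b_i − a_i)² = 130·12² + 42·2² = 18888.
c = 2t² / 18888 = 2·559² / 18888 = 33.0878.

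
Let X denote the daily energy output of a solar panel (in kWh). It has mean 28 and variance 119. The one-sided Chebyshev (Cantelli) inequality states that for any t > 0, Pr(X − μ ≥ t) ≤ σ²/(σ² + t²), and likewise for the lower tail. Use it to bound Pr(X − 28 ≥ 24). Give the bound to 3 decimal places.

0.171

Here σ² = 119 and t = 24, so σ² + t² = 695.
Cantelli's bound: 119/695 = 0.1712.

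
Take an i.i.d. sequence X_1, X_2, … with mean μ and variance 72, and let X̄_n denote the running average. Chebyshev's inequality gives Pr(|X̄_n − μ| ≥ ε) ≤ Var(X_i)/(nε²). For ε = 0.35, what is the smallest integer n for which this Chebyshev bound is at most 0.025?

23511

Require 72/(n·0.35²) ≤ 0.025, i.e. n ≥ 72/(0.025·0.35²) = 23510.204.
The smallest integer n is 23511.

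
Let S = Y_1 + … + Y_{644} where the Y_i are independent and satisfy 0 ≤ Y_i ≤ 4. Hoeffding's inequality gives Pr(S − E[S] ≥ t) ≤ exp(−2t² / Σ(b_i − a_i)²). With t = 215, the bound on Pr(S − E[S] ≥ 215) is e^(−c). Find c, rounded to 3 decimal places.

8.972

Σ(b_i − a_i)² = 644·(4)² = 10304.
c = 2t²/10304 = 2·215²/10304 = 8.9722.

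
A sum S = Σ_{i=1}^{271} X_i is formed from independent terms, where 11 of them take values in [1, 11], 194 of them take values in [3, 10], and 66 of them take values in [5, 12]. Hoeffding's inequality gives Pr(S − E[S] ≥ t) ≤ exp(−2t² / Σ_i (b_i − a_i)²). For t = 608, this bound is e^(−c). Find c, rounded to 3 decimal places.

Σ(b_i − a_i)² = 11·10² + 194·7² + 66·7² = 13840.
c = 2t² / 13840 = 2·608² / 13840 = 53.4197.

53.420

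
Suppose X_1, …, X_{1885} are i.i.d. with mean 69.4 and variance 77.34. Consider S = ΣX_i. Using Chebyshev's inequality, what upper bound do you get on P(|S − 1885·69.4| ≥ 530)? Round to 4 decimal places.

0.5190

Var(S) = n·Var(X_i) = 1885·77.34 = 145785.9.
Chebyshev: P(|S − 1885·69.4| ≥ 530) ≤ Var(S)/530² = 145785.9/280900 = 0.5190.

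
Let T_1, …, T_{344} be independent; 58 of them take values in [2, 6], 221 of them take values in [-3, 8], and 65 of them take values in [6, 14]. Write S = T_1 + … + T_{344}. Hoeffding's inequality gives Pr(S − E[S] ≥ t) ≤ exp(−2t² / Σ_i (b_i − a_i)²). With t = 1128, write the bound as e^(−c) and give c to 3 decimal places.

79.951

Σ(b_i − a_i)² = 58·4² + 221·11² + 65·8² = 31829.
c = 2t² / 31829 = 2·1128² / 31829 = 79.9512.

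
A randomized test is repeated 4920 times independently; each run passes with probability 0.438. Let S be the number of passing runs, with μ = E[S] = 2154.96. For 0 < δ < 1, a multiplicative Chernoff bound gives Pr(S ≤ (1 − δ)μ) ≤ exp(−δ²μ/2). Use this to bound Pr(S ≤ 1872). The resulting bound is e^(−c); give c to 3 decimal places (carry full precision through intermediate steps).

18.577

Write 1872 = (1 − δ)μ, so δ = 1 − 1872/2154.96 = 0.1313064…
Then the exponent is δ²μ/2 = (μ − 1872)²/(2μ) = 18.577227.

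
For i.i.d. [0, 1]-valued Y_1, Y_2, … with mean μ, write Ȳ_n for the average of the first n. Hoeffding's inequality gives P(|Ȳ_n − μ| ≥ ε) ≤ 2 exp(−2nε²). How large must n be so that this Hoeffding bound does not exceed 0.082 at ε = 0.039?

Require 2·exp(−2nε²) ≤ 0.082, i.e. 2nε² ≥ ln(2/0.082) = 3.194183.
So n ≥ 3.194183 / (2·0.039²) = 1050.027.
The smallest integer n is 1051.

1051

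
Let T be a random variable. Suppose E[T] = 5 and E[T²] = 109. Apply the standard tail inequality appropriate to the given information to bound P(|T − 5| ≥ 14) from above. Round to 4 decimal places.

0.4286

The first two moments determine the variance, so Chebyshev's inequality is the sharpest standard bound available.
Var(T) = E[T²] − (E[T])² = 109 − 25 = 84.
Chebyshev's inequality: P(|T − μ| ≥ t) ≤ Var(T)/t² = 84/196 = 0.4286.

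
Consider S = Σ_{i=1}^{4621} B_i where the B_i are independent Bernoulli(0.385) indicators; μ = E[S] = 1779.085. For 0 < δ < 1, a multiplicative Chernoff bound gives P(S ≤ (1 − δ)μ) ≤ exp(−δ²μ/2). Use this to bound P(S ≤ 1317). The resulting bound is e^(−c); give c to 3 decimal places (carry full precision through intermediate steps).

Write 1317 = (1 − δ)μ, so δ = 1 − 1317/1779.085 = 0.2597318…
Then the exponent is δ²μ/2 = (μ − 1317)²/(2μ) = 60.009091.

60.009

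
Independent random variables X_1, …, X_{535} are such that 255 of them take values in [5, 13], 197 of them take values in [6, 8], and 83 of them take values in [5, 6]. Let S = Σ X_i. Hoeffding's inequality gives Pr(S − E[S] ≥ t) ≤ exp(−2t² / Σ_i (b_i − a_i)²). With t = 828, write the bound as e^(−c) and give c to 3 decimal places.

Σ(b_i − a_i)² = 255·8² + 197·2² + 83·1² = 17191.
c = 2t² / 17191 = 2·828² / 17191 = 79.7608.

79.761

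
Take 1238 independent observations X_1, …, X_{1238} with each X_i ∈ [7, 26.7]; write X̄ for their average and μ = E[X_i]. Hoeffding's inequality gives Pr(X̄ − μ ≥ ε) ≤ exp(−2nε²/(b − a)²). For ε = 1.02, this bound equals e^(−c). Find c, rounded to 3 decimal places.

c = 2nε²/(b − a)² = 2·1238·1.02² / 19.7² = 6.6377.

6.638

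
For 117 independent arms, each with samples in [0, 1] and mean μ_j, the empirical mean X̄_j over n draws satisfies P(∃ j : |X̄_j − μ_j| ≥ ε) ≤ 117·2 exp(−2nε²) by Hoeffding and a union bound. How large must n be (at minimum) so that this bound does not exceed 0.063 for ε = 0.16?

161

Need 2·117·exp(−2nε²) ≤ 0.063, i.e. exp(−2nε²) ≤ 0.063/234.
So 2nε² ≥ ln(234/0.063) = 8.219942.
Hence n ≥ 8.219942/(2·0.16²) = 160.546.
The smallest integer n is 161.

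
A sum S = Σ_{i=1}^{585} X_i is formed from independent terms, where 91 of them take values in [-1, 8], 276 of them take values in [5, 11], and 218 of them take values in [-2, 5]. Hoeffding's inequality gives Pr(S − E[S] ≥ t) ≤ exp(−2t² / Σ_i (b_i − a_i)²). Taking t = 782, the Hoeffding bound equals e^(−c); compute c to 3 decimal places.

43.697

Σ(b_i − a_i)² = 91·9² + 276·6² + 218·7² = 27989.
c = 2t² / 27989 = 2·782² / 27989 = 43.6975.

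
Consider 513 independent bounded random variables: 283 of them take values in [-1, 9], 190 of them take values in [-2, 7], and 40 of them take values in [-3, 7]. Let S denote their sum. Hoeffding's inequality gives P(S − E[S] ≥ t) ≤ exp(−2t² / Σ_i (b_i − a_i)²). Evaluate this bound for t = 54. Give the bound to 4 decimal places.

0.8849

Σ(b_i − a_i)² = 283·10² + 190·9² + 40·10² = 47690.
Exponent = 2·54² / 47690 = 0.12229.
Bound = exp(−0.12229) = 0.88489.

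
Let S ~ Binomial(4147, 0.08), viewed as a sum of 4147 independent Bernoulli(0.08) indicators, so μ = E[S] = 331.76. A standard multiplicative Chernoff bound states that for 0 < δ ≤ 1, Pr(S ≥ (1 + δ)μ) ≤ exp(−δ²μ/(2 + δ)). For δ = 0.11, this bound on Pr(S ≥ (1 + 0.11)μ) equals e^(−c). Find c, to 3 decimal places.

c = δ²μ/(2 + δ) = 0.11²·331.76/(2 + 0.11) = 1.9025.

1.903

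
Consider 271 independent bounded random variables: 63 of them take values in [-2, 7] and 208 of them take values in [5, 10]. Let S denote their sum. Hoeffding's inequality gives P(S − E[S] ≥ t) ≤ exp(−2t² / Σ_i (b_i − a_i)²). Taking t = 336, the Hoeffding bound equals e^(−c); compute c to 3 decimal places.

21.915

Σ(b_i − a_i)² = 63·9² + 208·5² = 10303.
c = 2t² / 10303 = 2·336² / 10303 = 21.9152.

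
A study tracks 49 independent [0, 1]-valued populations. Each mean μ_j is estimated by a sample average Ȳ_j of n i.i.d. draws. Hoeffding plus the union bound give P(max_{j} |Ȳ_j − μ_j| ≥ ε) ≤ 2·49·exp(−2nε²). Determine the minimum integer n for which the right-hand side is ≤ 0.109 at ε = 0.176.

Need 2·49·exp(−2nε²) ≤ 0.109, i.e. exp(−2nε²) ≤ 0.109/98.
So 2nε² ≥ ln(98/0.109) = 6.801375.
Hence n ≥ 6.801375/(2·0.176²) = 109.785.
The smallest integer n is 110.

110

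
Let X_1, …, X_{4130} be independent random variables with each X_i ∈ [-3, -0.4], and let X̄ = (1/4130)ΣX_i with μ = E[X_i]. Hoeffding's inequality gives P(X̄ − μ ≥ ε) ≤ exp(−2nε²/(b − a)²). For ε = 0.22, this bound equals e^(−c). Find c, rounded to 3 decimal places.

c = 2nε²/(b − a)² = 2·4130·0.22² / 2.6² = 59.1396.

59.140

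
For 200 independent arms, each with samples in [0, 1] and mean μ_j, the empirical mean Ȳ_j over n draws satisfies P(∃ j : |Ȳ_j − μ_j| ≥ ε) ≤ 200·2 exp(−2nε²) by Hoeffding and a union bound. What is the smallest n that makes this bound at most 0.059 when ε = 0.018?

13614

Need 2·200·exp(−2nε²) ≤ 0.059, i.e. exp(−2nε²) ≤ 0.059/400.
So 2nε² ≥ ln(400/0.059) = 8.821682.
Hence n ≥ 8.821682/(2·0.018²) = 13613.707.
The smallest integer n is 13614.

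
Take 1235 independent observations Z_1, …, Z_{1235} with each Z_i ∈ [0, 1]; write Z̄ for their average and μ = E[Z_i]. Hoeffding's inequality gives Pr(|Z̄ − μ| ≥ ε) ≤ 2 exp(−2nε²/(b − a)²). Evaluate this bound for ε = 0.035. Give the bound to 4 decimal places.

Exponent: 2nε²/(b − a)² = 2·1235·0.035² / 1² = 3.02575.
Bound = 2·exp(−3.02575) = 0.09704.

0.0970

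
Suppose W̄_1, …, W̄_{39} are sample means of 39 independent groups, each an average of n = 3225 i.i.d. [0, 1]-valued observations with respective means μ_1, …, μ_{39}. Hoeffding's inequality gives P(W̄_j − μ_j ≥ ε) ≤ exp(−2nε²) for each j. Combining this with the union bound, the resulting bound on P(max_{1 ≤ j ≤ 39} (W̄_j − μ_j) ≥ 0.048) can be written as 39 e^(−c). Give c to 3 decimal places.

Union bound over the 39 events: P(max_{1 ≤ j ≤ 39} (W̄_j − μ_j) ≥ 0.048) ≤ 39·exp(−2nε²) = 39 exp(−2·3225·0.048²).
So c = 2·3225·0.048² = 14.8608.

14.861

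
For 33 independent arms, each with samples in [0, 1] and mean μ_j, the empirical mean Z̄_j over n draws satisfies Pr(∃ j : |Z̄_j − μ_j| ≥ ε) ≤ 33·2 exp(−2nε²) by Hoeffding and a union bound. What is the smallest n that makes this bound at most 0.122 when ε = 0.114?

243

Need 2·33·exp(−2nε²) ≤ 0.122, i.e. exp(−2nε²) ≤ 0.122/66.
So 2nε² ≥ ln(66/0.122) = 6.293389.
Hence n ≥ 6.293389/(2·0.114²) = 242.128.
The smallest integer n is 243.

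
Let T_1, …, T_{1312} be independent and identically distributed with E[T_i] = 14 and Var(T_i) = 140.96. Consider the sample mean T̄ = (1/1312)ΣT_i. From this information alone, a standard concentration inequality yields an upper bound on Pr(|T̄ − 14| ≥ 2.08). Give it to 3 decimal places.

0.025

With mean and variance of each term known, Chebyshev's inequality bounds the deviation of the sum (or sample mean).
Var(T̄) = Var(T_i)/n = 140.96/1312 = 0.10744.
Chebyshev: Pr(|T̄ − 14| ≥ 2.08) ≤ Var(T̄)/(2.08)² = 140.96/(1312·2.08²) = 0.0248.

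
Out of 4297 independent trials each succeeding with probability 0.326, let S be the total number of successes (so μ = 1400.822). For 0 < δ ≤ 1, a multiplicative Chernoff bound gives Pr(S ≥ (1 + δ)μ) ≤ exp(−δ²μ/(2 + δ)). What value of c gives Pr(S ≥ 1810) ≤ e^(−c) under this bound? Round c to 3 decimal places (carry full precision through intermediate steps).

52.144

Write 1810 = (1 + δ)μ, so δ = 1810/1400.822 − 1 = 0.2920985…
Then the exponent is δ²μ/(2 + δ) = (1810 − μ)² / (μ·(2 + δ)) = 52.144478.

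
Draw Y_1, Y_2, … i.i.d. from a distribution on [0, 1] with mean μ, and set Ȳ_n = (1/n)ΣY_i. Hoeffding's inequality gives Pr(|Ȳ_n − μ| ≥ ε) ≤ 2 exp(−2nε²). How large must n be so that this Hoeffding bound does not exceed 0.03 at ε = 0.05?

840

Require 2·exp(−2nε²) ≤ 0.03, i.e. 2nε² ≥ ln(2/0.03) = 4.199705.
So n ≥ 4.199705 / (2·0.05²) = 839.941.
The smallest integer n is 840.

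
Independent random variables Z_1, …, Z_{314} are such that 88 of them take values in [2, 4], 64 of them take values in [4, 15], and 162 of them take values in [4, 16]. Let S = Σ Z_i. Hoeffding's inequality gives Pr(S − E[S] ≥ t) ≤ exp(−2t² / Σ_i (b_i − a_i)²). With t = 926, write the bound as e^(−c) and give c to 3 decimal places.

54.575

Σ(b_i − a_i)² = 88·2² + 64·11² + 162·12² = 31424.
c = 2t² / 31424 = 2·926² / 31424 = 54.5746.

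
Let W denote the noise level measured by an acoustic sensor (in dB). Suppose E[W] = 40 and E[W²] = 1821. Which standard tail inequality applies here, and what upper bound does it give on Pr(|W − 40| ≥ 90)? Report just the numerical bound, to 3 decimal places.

0.027

The first two moments determine the variance, so Chebyshev's inequality is the sharpest standard bound available.
Var(W) = E[W²] − (E[W])² = 1821 − 1600 = 221.
Chebyshev's inequality: Pr(|W − μ| ≥ t) ≤ Var(W)/t² = 221/8100 = 0.0273.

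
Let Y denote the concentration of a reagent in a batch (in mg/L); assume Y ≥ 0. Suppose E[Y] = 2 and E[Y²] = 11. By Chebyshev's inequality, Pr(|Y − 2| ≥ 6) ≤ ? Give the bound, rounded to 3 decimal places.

Var(Y) = E[Y²] − (E[Y])² = 11 − 4 = 7.
Chebyshev's inequality: Pr(|Y − μ| ≥ t) ≤ Var(Y)/t² = 7/36 = 0.1944.

0.194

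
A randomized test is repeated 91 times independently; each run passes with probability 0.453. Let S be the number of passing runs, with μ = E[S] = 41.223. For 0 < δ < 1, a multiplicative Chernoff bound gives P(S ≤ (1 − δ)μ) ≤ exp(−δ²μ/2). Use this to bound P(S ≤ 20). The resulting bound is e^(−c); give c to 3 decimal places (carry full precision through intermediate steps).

5.463

Write 20 = (1 − δ)μ, so δ = 1 − 20/41.223 = 0.514834…
Then the exponent is δ²μ/2 = (μ − 20)²/(2μ) = 5.463160.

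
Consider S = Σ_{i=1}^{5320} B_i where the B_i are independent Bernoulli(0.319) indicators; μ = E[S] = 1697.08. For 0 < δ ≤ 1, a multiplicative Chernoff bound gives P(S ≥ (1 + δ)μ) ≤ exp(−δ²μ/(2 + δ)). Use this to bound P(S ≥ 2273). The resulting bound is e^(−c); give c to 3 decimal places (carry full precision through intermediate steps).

Write 2273 = (1 + δ)μ, so δ = 2273/1697.08 − 1 = 0.3393594…
Then the exponent is δ²μ/(2 + δ) = (2273 − μ)² / (μ·(2 + δ)) = 83.545885.

83.546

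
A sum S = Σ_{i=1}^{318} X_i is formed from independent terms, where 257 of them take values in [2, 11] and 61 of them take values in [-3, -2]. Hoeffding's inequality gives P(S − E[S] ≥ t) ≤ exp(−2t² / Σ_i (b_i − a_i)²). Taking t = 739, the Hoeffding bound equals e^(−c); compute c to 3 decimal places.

Σ(b_i − a_i)² = 257·9² + 61·1² = 20878.
c = 2t² / 20878 = 2·739² / 20878 = 52.3155.

52.315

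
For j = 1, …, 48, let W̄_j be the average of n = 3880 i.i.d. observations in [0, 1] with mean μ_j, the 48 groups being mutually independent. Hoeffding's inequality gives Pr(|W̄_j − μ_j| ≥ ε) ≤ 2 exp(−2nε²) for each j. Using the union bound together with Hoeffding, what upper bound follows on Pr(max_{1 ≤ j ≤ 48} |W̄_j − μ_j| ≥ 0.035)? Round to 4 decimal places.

Per-experiment Hoeffding bound: 2·exp(−2·3880·0.035²) = 2·exp(−9.50600) = 0.00014881.
Union bound over 48 events: 48·0.00014881 = 0.00714.

0.0071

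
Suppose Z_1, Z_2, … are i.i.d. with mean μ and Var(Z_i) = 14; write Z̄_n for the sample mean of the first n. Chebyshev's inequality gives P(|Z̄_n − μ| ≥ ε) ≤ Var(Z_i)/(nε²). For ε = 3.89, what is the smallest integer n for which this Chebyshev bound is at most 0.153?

Require 14/(n·3.89²) ≤ 0.153, i.e. n ≥ 14/(0.153·3.89²) = 6.047.
The smallest integer n is 7.

7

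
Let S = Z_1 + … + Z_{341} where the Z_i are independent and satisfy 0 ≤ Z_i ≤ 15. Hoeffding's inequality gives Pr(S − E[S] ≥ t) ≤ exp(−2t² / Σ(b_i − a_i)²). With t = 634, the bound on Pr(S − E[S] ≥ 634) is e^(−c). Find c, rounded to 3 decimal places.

10.478

Σ(b_i − a_i)² = 341·(15)² = 76725.
c = 2t²/76725 = 2·634²/76725 = 10.4778.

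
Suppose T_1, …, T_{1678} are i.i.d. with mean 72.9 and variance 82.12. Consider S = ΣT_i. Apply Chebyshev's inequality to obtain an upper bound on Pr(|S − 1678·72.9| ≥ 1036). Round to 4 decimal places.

0.1284

Var(S) = n·Var(T_i) = 1678·82.12 = 137797.36.
Chebyshev: Pr(|S − 1678·72.9| ≥ 1036) ≤ Var(S)/1036² = 137797.36/1073296 = 0.1284.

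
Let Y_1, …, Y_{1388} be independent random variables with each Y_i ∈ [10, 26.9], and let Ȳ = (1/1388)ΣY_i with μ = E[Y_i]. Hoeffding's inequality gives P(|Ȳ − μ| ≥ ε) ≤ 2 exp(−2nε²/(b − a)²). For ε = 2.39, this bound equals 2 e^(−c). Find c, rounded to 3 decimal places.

c = 2nε²/(b − a)² = 2·1388·2.39² / 16.9² = 55.5190.

55.519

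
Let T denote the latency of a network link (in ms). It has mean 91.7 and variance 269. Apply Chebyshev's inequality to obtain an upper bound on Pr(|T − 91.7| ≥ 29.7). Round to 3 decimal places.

Chebyshev: Pr(|T − μ| ≥ t) ≤ Var(T)/t².
Bound = 269 / 882.09 = 0.3050.

0.305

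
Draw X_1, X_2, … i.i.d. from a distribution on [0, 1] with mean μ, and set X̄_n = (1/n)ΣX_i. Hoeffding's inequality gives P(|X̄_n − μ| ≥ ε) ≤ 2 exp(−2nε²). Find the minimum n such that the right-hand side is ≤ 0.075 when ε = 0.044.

848

Require 2·exp(−2nε²) ≤ 0.075, i.e. 2nε² ≥ ln(2/0.075) = 3.283414.
So n ≥ 3.283414 / (2·0.044²) = 847.989.
The smallest integer n is 848.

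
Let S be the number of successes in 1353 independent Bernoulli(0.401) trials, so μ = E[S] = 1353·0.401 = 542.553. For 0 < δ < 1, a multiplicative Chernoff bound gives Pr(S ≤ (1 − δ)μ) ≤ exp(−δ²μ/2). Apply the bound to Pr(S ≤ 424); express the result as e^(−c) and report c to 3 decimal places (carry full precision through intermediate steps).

Write 424 = (1 − δ)μ, so δ = 1 − 424/542.553 = 0.2185095…
Then the exponent is δ²μ/2 = (μ − 424)²/(2μ) = 12.952480.

12.952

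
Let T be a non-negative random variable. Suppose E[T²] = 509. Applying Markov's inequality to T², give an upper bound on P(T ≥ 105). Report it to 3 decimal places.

0.046

Since T ≥ 0, the event {T ≥ 105} is the same as {T² ≥ 11025}.
Markov's inequality applied to T² gives P(T² ≥ 11025) ≤ E[T²]/11025 = 509/11025 = 0.0462.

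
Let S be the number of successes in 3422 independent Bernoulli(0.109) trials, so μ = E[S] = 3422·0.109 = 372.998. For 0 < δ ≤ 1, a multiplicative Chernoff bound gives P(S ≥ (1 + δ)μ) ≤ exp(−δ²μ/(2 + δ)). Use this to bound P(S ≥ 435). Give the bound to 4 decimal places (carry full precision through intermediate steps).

0.0086

Write 435 = (1 + δ)μ, so δ = 435/372.998 − 1 = 0.1662261…
Then the exponent is δ²μ/(2 + δ) = (435 − μ)² / (μ·(2 + δ)) = 4.757744.
Bound = exp(−4.757744) = 0.00858.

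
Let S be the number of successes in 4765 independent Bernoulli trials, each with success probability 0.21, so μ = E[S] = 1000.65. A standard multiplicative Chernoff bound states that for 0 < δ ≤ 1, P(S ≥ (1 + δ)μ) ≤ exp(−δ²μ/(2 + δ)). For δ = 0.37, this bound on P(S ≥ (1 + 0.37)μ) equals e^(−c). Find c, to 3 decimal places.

c = δ²μ/(2 + δ) = 0.37²·1000.65/(2 + 0.37) = 57.8013.

57.801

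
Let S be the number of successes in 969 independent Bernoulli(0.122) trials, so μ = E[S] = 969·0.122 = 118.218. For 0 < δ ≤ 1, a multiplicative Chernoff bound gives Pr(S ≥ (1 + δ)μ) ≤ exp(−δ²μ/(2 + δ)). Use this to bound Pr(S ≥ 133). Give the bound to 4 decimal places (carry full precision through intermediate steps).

Write 133 = (1 + δ)μ, so δ = 133/118.218 − 1 = 0.1250402…
Then the exponent is δ²μ/(2 + δ) = (133 − μ)² / (μ·(2 + δ)) = 0.869792.
Bound = exp(−0.869792) = 0.41904.

0.4190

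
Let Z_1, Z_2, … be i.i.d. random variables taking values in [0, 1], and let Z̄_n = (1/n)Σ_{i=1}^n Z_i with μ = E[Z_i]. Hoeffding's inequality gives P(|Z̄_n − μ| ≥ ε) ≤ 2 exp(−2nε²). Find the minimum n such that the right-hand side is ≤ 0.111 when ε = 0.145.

Require 2·exp(−2nε²) ≤ 0.111, i.e. 2nε² ≥ ln(2/0.111) = 2.891372.
So n ≥ 2.891372 / (2·0.145²) = 68.760.
The smallest integer n is 69.

69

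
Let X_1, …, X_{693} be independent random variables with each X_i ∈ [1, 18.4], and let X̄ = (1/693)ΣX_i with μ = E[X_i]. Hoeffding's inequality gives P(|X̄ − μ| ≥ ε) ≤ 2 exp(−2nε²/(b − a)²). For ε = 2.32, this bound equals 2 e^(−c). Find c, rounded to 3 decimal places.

24.640

c = 2nε²/(b − a)² = 2·693·2.32² / 17.4² = 24.6400.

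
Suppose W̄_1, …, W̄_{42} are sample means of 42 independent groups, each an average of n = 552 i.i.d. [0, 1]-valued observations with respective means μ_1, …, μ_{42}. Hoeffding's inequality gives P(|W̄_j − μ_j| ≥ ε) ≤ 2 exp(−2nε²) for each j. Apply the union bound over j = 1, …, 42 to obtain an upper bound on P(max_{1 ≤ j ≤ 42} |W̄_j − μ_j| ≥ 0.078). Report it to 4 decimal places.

0.1017

Per-experiment Hoeffding bound: 2·exp(−2·552·0.078²) = 2·exp(−6.71674) = 0.002421.
Union bound over 42 events: 42·0.002421 = 0.10168.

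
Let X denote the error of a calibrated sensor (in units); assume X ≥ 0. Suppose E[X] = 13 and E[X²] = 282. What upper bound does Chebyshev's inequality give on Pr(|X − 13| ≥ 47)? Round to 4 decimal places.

0.0512

Var(X) = E[X²] − (E[X])² = 282 − 169 = 113.
Chebyshev's inequality: Pr(|X − μ| ≥ t) ≤ Var(X)/t² = 113/2209 = 0.0512.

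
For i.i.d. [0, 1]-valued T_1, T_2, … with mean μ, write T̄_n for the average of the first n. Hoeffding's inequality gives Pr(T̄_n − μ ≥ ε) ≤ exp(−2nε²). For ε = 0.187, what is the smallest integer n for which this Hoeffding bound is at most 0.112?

32

Require exp(−2nε²) ≤ 0.112, i.e. 2nε² ≥ ln(1/0.112) = 2.189256.
So n ≥ 2.189256 / (2·0.187²) = 31.303.
The smallest integer n is 32.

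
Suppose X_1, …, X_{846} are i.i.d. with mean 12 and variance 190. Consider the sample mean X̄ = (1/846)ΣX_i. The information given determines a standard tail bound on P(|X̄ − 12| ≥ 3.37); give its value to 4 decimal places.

With mean and variance of each term known, Chebyshev's inequality bounds the deviation of the sum (or sample mean).
Var(X̄) = Var(X_i)/n = 190/846 = 0.22459.
Chebyshev: P(|X̄ − 12| ≥ 3.37) ≤ Var(X̄)/(3.37)² = 190/(846·3.37²) = 0.0198.

0.0198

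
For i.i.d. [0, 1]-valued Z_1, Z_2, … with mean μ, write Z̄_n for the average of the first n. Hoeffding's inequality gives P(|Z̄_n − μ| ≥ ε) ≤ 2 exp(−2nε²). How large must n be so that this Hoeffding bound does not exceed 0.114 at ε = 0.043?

775

Require 2·exp(−2nε²) ≤ 0.114, i.e. 2nε² ≥ ln(2/0.114) = 2.864704.
So n ≥ 2.864704 / (2·0.043²) = 774.663.
The smallest integer n is 775.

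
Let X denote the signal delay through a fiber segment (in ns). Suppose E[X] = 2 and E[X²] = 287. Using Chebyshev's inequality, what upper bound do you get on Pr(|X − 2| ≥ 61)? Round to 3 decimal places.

Var(X) = E[X²] − (E[X])² = 287 − 4 = 283.
Chebyshev's inequality: Pr(|X − μ| ≥ t) ≤ Var(X)/t² = 283/3721 = 0.0761.

0.076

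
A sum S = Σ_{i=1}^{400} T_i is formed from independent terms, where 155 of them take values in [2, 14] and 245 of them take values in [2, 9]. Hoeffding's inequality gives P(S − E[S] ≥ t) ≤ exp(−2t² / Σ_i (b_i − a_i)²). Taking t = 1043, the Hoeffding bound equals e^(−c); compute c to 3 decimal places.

63.385

Σ(b_i − a_i)² = 155·12² + 245·7² = 34325.
c = 2t² / 34325 = 2·1043² / 34325 = 63.3852.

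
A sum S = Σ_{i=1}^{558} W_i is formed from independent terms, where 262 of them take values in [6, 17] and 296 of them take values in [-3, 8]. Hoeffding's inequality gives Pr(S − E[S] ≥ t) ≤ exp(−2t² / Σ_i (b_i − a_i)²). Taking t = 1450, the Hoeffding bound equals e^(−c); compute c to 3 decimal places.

62.280

Σ(b_i − a_i)² = 262·11² + 296·11² = 67518.
c = 2t² / 67518 = 2·1450² / 67518 = 62.2797.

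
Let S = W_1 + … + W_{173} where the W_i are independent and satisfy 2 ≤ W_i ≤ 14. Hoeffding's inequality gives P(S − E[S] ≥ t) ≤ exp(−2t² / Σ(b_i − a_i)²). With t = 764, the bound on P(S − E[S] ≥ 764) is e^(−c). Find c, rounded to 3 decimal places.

Σ(b_i − a_i)² = 173·(12)² = 24912.
c = 2t²/24912 = 2·764²/24912 = 46.8606.

46.861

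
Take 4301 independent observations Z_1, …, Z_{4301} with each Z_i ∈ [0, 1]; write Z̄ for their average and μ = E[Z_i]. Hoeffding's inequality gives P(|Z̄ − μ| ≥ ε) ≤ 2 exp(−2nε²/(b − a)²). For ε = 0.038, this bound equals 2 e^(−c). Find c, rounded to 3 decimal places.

12.421

c = 2nε²/(b − a)² = 2·4301·0.038² / 1² = 12.4213.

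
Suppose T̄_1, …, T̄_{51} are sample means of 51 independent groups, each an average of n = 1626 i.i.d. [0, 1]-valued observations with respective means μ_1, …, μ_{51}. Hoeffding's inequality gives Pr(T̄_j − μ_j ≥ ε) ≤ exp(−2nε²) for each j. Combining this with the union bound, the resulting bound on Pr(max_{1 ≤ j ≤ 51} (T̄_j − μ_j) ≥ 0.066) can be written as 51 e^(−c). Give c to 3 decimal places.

Union bound over the 51 events: Pr(max_{1 ≤ j ≤ 51} (T̄_j − μ_j) ≥ 0.066) ≤ 51·exp(−2nε²) = 51 exp(−2·1626·0.066²).
So c = 2·1626·0.066² = 14.1657.

14.166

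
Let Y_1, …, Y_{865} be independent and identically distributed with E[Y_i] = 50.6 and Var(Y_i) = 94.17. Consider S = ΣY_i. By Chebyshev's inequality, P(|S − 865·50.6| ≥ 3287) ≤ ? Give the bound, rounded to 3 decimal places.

Var(S) = n·Var(Y_i) = 865·94.17 = 81457.05.
Chebyshev: P(|S − 865·50.6| ≥ 3287) ≤ Var(S)/3287² = 81457.05/10804369 = 0.0075.

0.008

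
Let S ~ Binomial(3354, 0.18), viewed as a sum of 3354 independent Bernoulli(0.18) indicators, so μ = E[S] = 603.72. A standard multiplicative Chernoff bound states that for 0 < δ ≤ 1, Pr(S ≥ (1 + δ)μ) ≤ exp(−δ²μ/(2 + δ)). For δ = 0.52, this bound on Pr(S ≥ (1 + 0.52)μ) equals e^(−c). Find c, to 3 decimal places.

c = δ²μ/(2 + δ) = 0.52²·603.72/(2 + 0.52) = 64.7801.

64.780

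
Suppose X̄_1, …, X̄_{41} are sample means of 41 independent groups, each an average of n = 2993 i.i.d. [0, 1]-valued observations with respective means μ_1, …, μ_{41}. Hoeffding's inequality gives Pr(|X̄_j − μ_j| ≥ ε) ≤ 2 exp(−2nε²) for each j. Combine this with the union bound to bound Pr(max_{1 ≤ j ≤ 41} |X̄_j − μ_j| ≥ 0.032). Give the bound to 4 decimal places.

0.1785

Per-experiment Hoeffding bound: 2·exp(−2·2993·0.032²) = 2·exp(−6.12966) = 0.0043546.
Union bound over 41 events: 41·0.0043546 = 0.17854.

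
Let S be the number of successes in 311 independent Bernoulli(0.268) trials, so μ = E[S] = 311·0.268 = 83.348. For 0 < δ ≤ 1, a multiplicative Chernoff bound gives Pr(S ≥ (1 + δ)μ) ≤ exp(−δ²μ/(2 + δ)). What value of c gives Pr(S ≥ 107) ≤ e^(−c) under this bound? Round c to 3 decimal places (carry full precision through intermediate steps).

2.939

Write 107 = (1 + δ)μ, so δ = 107/83.348 − 1 = 0.2837741…
Then the exponent is δ²μ/(2 + δ) = (107 − μ)² / (μ·(2 + δ)) = 2.938918.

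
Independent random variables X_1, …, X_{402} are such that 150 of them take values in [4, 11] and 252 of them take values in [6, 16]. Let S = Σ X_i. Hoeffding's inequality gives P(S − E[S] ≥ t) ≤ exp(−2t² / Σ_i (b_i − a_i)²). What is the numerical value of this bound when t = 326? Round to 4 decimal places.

0.0015

Σ(b_i − a_i)² = 150·7² + 252·10² = 32550.
Exponent = 2·326² / 32550 = 6.53002.
Bound = exp(−6.53002) = 0.00146.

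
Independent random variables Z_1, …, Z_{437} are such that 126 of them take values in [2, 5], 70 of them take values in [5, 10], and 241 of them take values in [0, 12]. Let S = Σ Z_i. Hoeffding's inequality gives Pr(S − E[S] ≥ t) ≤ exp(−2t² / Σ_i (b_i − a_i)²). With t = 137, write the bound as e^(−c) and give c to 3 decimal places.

Σ(b_i − a_i)² = 126·3² + 70·5² + 241·12² = 37588.
c = 2t² / 37588 = 2·137² / 37588 = 0.9987.

0.999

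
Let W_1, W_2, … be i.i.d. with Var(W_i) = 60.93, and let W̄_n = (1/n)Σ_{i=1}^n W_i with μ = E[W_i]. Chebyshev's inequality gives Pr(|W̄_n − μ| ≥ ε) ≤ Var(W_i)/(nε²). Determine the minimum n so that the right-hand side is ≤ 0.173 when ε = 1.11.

Require 60.93/(n·1.11²) ≤ 0.173, i.e. n ≥ 60.93/(0.173·1.11²) = 285.851.
The smallest integer n is 286.

286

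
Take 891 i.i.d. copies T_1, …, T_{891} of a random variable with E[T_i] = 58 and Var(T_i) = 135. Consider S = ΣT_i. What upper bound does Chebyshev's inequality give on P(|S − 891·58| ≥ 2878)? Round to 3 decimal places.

Var(S) = n·Var(T_i) = 891·135 = 120285.
Chebyshev: P(|S − 891·58| ≥ 2878) ≤ Var(S)/2878² = 120285/8282884 = 0.0145.

0.015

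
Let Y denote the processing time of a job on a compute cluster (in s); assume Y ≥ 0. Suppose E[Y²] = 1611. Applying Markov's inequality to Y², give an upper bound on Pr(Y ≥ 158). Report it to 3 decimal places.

0.065

Since Y ≥ 0, the event {Y ≥ 158} is the same as {Y² ≥ 24964}.
Markov's inequality applied to Y² gives Pr(Y² ≥ 24964) ≤ E[Y²]/24964 = 1611/24964 = 0.0645.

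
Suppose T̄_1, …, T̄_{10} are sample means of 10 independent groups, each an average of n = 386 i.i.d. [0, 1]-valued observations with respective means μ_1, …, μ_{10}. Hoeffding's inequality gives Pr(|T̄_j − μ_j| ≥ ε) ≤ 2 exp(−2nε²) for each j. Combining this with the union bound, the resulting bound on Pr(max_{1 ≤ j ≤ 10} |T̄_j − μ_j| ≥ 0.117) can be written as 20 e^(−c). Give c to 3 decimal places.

Union bound over the 10 events: Pr(max_{1 ≤ j ≤ 10} |T̄_j − μ_j| ≥ 0.117) ≤ 10·2·exp(−2nε²) = 20 exp(−2·386·0.117²).
So c = 2·386·0.117² = 10.5679.

10.568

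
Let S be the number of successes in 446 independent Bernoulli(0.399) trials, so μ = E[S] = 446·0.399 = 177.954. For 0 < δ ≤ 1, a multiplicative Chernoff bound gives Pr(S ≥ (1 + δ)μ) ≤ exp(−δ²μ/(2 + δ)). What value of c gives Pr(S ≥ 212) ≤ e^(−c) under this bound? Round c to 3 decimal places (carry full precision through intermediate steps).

2.972

Write 212 = (1 + δ)μ, so δ = 212/177.954 − 1 = 0.1913191…
Then the exponent is δ²μ/(2 + δ) = (212 − μ)² / (μ·(2 + δ)) = 2.972479.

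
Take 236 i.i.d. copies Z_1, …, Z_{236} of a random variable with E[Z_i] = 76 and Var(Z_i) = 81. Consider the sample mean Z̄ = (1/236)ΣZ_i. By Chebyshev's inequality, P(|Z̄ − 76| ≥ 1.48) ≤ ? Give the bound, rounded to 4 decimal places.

Var(Z̄) = Var(Z_i)/n = 81/236 = 0.34322.
Chebyshev: P(|Z̄ − 76| ≥ 1.48) ≤ Var(Z̄)/(1.48)² = 81/(236·1.48²) = 0.1567.

0.1567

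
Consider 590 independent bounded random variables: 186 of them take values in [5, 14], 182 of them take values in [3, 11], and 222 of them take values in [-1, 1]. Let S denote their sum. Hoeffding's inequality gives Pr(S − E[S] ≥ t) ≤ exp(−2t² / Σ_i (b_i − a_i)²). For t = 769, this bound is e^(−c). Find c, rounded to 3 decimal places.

Σ(b_i − a_i)² = 186·9² + 182·8² + 222·2² = 27602.
c = 2t² / 27602 = 2·769² / 27602 = 42.8491.

42.849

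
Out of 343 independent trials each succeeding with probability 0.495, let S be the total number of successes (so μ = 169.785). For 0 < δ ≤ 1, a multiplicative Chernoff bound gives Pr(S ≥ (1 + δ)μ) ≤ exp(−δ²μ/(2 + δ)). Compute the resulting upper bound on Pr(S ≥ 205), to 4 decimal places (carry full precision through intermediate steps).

Write 205 = (1 + δ)μ, so δ = 205/169.785 − 1 = 0.2074094…
Then the exponent is δ²μ/(2 + δ) = (205 − μ)² / (μ·(2 + δ)) = 3.308820.
Bound = exp(−3.308820) = 0.03656.

0.0366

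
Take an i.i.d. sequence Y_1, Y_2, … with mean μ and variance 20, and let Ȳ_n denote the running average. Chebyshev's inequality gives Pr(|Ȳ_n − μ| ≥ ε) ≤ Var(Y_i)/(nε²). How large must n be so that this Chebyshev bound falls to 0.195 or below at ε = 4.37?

Require 20/(n·4.37²) ≤ 0.195, i.e. n ≥ 20/(0.195·4.37²) = 5.371.
The smallest integer n is 6.

6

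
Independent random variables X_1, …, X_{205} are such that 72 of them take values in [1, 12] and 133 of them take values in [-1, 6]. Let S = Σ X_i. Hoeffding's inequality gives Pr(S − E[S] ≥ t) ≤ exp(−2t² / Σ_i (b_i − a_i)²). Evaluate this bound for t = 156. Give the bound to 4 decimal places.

Σ(b_i − a_i)² = 72·11² + 133·7² = 15229.
Exponent = 2·156² / 15229 = 3.19601.
Bound = exp(−3.19601) = 0.04093.

0.0409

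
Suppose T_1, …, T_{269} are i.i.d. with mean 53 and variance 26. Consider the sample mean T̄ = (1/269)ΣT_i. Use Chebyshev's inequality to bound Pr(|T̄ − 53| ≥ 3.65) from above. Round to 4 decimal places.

Var(T̄) = Var(T_i)/n = 26/269 = 0.096654.
Chebyshev: Pr(|T̄ − 53| ≥ 3.65) ≤ Var(T̄)/(3.65)² = 26/(269·3.65²) = 0.0073.

0.0073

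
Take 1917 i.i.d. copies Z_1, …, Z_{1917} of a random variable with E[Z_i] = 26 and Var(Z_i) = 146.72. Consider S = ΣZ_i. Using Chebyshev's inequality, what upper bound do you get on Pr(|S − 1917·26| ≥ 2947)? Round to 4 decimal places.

Var(S) = n·Var(Z_i) = 1917·146.72 = 281262.24.
Chebyshev: Pr(|S − 1917·26| ≥ 2947) ≤ Var(S)/2947² = 281262.24/8684809 = 0.0324.

0.0324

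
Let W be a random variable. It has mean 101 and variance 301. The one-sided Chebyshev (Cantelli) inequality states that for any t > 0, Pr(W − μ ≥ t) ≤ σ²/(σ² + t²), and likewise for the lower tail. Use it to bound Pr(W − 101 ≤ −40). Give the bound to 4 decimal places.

Here σ² = 301 and t = 40, so σ² + t² = 1901.
Cantelli's bound: 301/1901 = 0.1583.

0.1583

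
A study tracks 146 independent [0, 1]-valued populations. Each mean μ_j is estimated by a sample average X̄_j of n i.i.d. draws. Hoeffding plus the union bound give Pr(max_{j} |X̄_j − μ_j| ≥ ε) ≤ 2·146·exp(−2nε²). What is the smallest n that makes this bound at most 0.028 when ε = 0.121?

316

Need 2·146·exp(−2nε²) ≤ 0.028, i.e. exp(−2nε²) ≤ 0.028/292.
So 2nε² ≥ ln(292/0.028) = 9.252305.
Hence n ≥ 9.252305/(2·0.121²) = 315.972.
The smallest integer n is 316.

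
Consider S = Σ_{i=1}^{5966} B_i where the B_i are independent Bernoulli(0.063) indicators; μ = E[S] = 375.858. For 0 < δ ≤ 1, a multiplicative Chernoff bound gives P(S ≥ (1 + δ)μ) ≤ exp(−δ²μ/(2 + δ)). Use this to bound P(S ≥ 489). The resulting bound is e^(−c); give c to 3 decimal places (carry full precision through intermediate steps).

Write 489 = (1 + δ)μ, so δ = 489/375.858 − 1 = 0.3010233…
Then the exponent is δ²μ/(2 + δ) = (489 − μ)² / (μ·(2 + δ)) = 14.801403.

14.801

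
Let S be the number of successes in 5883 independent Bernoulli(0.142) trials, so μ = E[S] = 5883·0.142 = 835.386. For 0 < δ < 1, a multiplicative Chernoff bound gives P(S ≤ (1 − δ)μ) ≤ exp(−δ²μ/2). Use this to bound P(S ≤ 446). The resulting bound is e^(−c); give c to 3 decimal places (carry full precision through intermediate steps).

90.749

Write 446 = (1 − δ)μ, so δ = 1 − 446/835.386 = 0.4661151…
Then the exponent is δ²μ/2 = (μ − 446)²/(2μ) = 90.749340.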